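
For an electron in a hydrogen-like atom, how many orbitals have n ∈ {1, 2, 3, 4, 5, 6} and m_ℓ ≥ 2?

Per-shell orbital counts meeting the constraint:
n=3 → 1; n=4 → 3; n=5 → 6; n=6 → 10.
Total orbitals: 1 + 3 + 6 + 10 = 20.

20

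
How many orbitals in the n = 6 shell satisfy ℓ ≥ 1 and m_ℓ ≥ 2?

With n = 6 the allowed ℓ are 0, 1, …, 5.
Contributions: ℓ=2 → 1; ℓ=3 → 2; ℓ=4 → 3; ℓ=5 → 4.
Total orbitals: 1 + 2 + 3 + 4 = 10.

10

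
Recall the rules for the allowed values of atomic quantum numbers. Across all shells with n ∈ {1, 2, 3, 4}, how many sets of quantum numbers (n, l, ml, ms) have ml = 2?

6

Count contributing orbitals for each principal shell:
n=3 → 1; n=4 → 2.
Orbitals: 1 + 2 = 3. Including both spin states (ms = ±1/2) gives 2 × 3 = 6 states.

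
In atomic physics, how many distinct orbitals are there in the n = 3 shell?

9

The n = 3 shell contains n² = 3² = 9 orbitals.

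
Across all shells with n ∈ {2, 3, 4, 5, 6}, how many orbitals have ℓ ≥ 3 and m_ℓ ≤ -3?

10

Work shell by shell — for each n, count the (ℓ, m_ℓ) pairs that satisfy ℓ ≥ 3 and m_ℓ ≤ -3:
n=4 → 1; n=5 → 3; n=6 → 6.
Total orbitals: 1 + 3 + 6 = 10.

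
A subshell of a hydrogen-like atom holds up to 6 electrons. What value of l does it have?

l = 1

2(2l+1) = 6 ⇒ 2l+1 = 3 ⇒ l = 1.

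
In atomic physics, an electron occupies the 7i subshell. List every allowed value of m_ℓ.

The 7i subshell has ℓ = 6, and m_ℓ takes every integer from −ℓ to +ℓ. With ℓ = 6 that gives the 13 values -6, -5, -4, -3, -2, -1, 0, 1, 2, 3, 4, 5, 6.

-6, -5, -4, -3, -2, -1, 0, 1, 2, 3, 4, 5, 6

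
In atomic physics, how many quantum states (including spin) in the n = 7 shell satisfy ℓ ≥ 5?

48

With n = 7 the allowed ℓ are 0, 1, …, 6.
The (ℓ, m_ℓ) pairs meeting ℓ ≥ 5 give: ℓ=5 → 11; ℓ=6 → 13.
Orbitals: 11 + 13 = 24. Each orbital carries two spin states, so 24 × 2 = 48 states.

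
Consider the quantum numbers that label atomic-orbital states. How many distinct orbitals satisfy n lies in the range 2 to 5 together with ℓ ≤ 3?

For each n in the range, tally the orbitals obeying ℓ ≤ 3:
n=2 → 4; n=3 → 9; n=4 → 16; n=5 → 16.
Total orbitals: 4 + 9 + 16 + 16 = 45.

45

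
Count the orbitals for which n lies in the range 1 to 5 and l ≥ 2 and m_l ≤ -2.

For each n in the range, tally the orbitals obeying l ≥ 2 and m_l ≤ -2:
n=3 → 1; n=4 → 3; n=5 → 6.
Total orbitals: 1 + 3 + 6 = 10.

10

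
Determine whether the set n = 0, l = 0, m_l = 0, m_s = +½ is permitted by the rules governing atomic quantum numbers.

The principal quantum number must be a positive integer (n ≥ 1), but here n = 0.

Invalid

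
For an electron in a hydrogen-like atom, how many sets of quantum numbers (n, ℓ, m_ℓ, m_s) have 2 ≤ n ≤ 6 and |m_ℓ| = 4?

Go shell by shell, enumerating (ℓ, m_ℓ) with |m_ℓ| = 4:
n=5 → 2; n=6 → 4.
Orbitals: 2 + 4 = 6. Including both spin states (m_s = ±1/2) gives 2 × 6 = 12 states.

12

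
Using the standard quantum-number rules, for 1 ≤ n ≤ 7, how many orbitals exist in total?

140

Total orbitals = 1² + 2² + 3² + 4² + 5² + 6² + 7² = 140.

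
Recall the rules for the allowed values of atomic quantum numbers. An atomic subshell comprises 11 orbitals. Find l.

2l+1 = 11 gives l = 5.

l = 5 (h)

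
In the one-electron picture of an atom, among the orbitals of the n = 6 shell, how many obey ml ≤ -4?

For n = 6, l ranges over 0 … 5.
The (l, ml) pairs meeting ml ≤ -4 give: l=4 → 1; l=5 → 2.
Total orbitals: 1 + 2 = 3.

3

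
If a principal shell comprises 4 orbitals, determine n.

n² = 4 ⇒ n = 2.

n = 2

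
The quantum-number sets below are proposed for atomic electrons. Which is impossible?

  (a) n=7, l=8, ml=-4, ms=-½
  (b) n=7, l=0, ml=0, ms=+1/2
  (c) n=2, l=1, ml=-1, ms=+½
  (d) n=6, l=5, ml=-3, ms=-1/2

(a)

(a) has l = 8 ≥ n = 7, violating 0 ≤ l ≤ n−1.
The remaining sets (b), (c), (d) satisfy all four rules.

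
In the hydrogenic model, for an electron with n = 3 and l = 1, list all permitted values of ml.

-1, 0, 1

ml takes every integer from −l to +l. With l = 1 that gives the 3 values -1, 0, 1.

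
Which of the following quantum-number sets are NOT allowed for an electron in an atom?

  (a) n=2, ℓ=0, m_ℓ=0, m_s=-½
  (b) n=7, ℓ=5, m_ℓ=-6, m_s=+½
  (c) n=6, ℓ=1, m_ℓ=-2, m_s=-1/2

(b) and (c)

(b) has |m_ℓ| = 6 > ℓ = 5, violating −ℓ ≤ m_ℓ ≤ ℓ.
(c) has |m_ℓ| = 2 > ℓ = 1, violating −ℓ ≤ m_ℓ ≤ ℓ.
The remaining set (a) satisfies all four rules.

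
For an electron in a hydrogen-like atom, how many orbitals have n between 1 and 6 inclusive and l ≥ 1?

Go shell by shell, enumerating (l, m_l) with l ≥ 1:
n=2 → 3; n=3 → 8; n=4 → 15; n=5 → 24; n=6 → 35.
Total orbitals: 3 + 8 + 15 + 24 + 35 = 85.

85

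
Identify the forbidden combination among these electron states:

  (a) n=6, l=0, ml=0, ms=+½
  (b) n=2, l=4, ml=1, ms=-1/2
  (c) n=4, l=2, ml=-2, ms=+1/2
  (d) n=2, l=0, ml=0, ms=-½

(b) has l = 4 ≥ n = 2, violating 0 ≤ l ≤ n−1.
The remaining sets (a), (c), (d) satisfy all four rules.

(b)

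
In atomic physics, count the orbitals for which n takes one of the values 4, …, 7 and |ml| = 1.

Work shell by shell — for each n, count the (l, ml) pairs that satisfy |ml| = 1:
n=4 → 6; n=5 → 8; n=6 → 10; n=7 → 12.
Total orbitals: 6 + 8 + 10 + 12 = 36.

36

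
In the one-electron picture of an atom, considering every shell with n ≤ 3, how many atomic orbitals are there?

Total orbitals = 1² + 2² + 3² = 14.

14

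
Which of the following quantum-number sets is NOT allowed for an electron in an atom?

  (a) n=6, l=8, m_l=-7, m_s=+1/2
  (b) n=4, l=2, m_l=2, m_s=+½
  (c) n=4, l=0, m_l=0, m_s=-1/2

(a) has l = 8 ≥ n = 6, violating 0 ≤ l ≤ n−1.
The remaining sets (b), (c) satisfy all four rules.

(a)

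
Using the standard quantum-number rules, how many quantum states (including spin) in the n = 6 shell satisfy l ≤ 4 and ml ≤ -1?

20

The n = 6 shell has l = 0 through 5; check each.
Contributions: l=1 → 1; l=2 → 2; l=3 → 3; l=4 → 4.
Orbitals: 1 + 2 + 3 + 4 = 10. Each orbital carries two spin states, so 10 × 2 = 20 states.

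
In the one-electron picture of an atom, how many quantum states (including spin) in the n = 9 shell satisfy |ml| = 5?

The n = 9 shell has l = 0 through 8; check each.
Per l-value: l=5 → 2; l=6 → 2; l=7 → 2; l=8 → 2.
Orbitals: 2 + 2 + 2 + 2 = 8. Each orbital carries two spin states, so 8 × 2 = 16 states.

16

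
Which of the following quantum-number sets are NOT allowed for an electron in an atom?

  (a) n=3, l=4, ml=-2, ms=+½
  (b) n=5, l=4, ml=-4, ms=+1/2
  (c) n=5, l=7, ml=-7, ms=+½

(a) and (c)

(a) has l = 4 ≥ n = 3, violating 0 ≤ l ≤ n−1.
(c) has l = 7 ≥ n = 5, violating 0 ≤ l ≤ n−1.
The remaining set (b) satisfies all four rules.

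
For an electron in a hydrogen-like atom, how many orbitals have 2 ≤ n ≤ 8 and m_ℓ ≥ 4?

Work shell by shell — for each n, count the (ℓ, m_ℓ) pairs that satisfy m_ℓ ≥ 4:
n=5 → 1; n=6 → 3; n=7 → 6; n=8 → 10.
Total orbitals: 1 + 3 + 6 + 10 = 20.

20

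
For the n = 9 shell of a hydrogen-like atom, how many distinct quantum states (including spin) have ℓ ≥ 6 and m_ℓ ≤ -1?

42

The n = 9 shell has ℓ = 0 through 8; check each.
The (ℓ, m_ℓ) pairs meeting ℓ ≥ 6 and m_ℓ ≤ -1 give: ℓ=6 → 6; ℓ=7 → 7; ℓ=8 → 8.
Orbitals: 6 + 7 + 8 = 21. Each orbital carries two spin states, so 21 × 2 = 42 states.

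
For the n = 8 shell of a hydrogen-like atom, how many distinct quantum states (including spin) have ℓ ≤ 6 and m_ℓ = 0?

14

Go through ℓ = 0, …, 7 (the values permitted for n = 8).
Orbitals with ℓ ≤ 6 and m_ℓ = 0, by ℓ: ℓ=0 → 1; ℓ=1 → 1; ℓ=2 → 1; ℓ=3 → 1; ℓ=4 → 1; ℓ=5 → 1; ℓ=6 → 1.
Orbitals: 1 + 1 + 1 + 1 + 1 + 1 + 1 = 7. Each orbital carries two spin states, so 7 × 2 = 14 states.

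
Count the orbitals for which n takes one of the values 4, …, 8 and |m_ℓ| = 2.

40

Treat each shell separately and count matching orbitals:
n=4 → 4; n=5 → 6; n=6 → 8; n=7 → 10; n=8 → 12.
Total orbitals: 4 + 6 + 8 + 10 + 12 = 40.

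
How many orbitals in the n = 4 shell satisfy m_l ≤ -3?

Go through l = 0, …, 3 (the values permitted for n = 4).
The (l, m_l) pairs meeting m_l ≤ -3 give: l=3 → 1.
Total orbitals: 1.

1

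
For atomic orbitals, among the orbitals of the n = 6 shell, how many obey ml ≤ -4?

3

The (l, ml) pairs meeting ml ≤ -4 give: l=4 → 1; l=5 → 2.
Total orbitals: 1 + 2 = 3.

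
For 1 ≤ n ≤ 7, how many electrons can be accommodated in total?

280

Total orbitals = 1² + 2² + 3² + 4² + 5² + 6² + 7² = 140. Doubling for spin gives 280 electrons.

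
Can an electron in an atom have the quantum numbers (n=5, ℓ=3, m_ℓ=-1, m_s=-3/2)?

No

The spin quantum number for an electron can only be m_s = +1/2 or −1/2; m_s = -3/2 is not one of those.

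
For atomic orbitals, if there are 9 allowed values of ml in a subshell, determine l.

l = 4

ml ranges over 2l+1 integers, so 2l+1 = 9 ⇒ l = 4.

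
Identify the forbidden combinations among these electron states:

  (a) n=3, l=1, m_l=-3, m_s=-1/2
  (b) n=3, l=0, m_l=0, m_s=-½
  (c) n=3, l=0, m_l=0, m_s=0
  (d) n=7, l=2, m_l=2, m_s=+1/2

(a) has |m_l| = 3 > l = 1, violating −l ≤ m_l ≤ l.
(c) has m_s = 0, but an electron's spin must be ±1/2.
The remaining sets (b), (d) satisfy all four rules.

(a) and (c)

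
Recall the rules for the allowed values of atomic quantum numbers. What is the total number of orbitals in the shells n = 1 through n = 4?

Shell n has n² orbitals: 1²=1 + 2²=4 + 3²=9 + 4²=16 = 30 orbitals.

30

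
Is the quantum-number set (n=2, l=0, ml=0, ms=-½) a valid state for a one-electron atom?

n = 2 is a positive integer. l = 0 satisfies 0 ≤ l ≤ n−1 = 1. ml = 0 lies in the range −l … +l (here 0). ms = -1/2 is one of ±1/2.
All four constraints are satisfied.

Yes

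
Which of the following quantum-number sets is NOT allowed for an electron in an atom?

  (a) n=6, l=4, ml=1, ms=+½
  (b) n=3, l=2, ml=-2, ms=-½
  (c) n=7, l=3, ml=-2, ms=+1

(c)

(c) has ms = +1, but an electron's spin must be ±1/2.
The remaining sets (a), (b) satisfy all four rules.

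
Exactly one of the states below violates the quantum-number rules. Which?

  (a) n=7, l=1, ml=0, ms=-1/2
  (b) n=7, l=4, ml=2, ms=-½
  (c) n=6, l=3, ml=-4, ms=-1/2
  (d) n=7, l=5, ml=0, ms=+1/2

(c)

(c) has |ml| = 4 > l = 3, violating −l ≤ ml ≤ l.
The remaining sets (a), (b), (d) satisfy all four rules.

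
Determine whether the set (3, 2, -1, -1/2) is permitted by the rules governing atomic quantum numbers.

n = 3 is a positive integer. l = 2 satisfies 0 ≤ l ≤ n−1 = 2. m_l = -1 lies in the range −l … +l (here −2 … 2). m_s = -1/2 is one of ±1/2.
All four constraints are satisfied.

Valid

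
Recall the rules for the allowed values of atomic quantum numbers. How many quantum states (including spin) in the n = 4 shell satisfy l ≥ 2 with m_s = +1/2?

12

For n = 4, l ranges over 0 … 3.
The (l, m_l) pairs meeting l ≥ 2 give: l=2 → 5; l=3 → 7.
Orbitals: 5 + 7 = 12. With m_s fixed to a single value there is one state per orbital, giving 12 states.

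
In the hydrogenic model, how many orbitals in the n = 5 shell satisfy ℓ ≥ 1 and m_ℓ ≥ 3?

3

With n = 5 the allowed ℓ are 0, 1, …, 4.
Per ℓ-value: ℓ=3 → 1; ℓ=4 → 2.
Total orbitals: 1 + 2 = 3.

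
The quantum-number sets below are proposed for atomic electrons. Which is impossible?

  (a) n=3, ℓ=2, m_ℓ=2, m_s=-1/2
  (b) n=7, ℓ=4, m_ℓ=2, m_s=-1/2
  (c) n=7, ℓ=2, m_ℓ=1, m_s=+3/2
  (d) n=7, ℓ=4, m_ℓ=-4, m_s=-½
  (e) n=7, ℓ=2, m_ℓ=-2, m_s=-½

(c) has m_s = +3/2, but an electron's spin must be ±1/2.
The remaining sets (a), (b), (d), (e) satisfy all four rules.

(c)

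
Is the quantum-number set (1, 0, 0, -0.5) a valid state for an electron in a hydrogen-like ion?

n = 1 is a positive integer. l = 0 satisfies 0 ≤ l ≤ n−1 = 0. ml = 0 lies in the range −l … +l (here 0). ms = -1/2 is one of ±1/2.
All four constraints are satisfied.

Allowed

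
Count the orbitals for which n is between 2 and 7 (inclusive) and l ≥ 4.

Per-shell orbital counts meeting the constraint:
n=5 → 9; n=6 → 20; n=7 → 33.
Total orbitals: 9 + 20 + 33 = 62.

62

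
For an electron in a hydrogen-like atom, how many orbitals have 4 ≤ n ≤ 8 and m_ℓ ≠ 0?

Treat each shell separately and count matching orbitals:
n=4 → 12; n=5 → 20; n=6 → 30; n=7 → 42; n=8 → 56.
Total orbitals: 12 + 20 + 30 + 42 + 56 = 160.

160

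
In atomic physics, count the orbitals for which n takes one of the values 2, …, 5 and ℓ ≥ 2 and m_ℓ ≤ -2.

Go shell by shell, enumerating (ℓ, m_ℓ) with ℓ ≥ 2 and m_ℓ ≤ -2:
n=3 → 1; n=4 → 3; n=5 → 6.
Total orbitals: 1 + 3 + 6 = 10.

10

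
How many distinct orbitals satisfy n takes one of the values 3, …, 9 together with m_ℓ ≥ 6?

10

Work shell by shell — for each n, count the (ℓ, m_ℓ) pairs that satisfy m_ℓ ≥ 6:
n=7 → 1; n=8 → 3; n=9 → 6.
Total orbitals: 1 + 3 + 6 = 10.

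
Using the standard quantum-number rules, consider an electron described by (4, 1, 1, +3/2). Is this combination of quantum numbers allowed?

No

The spin quantum number for an electron can only be m_s = +1/2 or −1/2; m_s = +3/2 is not one of those.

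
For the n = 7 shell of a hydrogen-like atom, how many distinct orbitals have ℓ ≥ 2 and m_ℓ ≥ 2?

With n = 7 the allowed ℓ are 0, 1, …, 6.
Per ℓ-value: ℓ=2 → 1; ℓ=3 → 2; ℓ=4 → 3; ℓ=5 → 4; ℓ=6 → 5.
Total orbitals: 1 + 2 + 3 + 4 + 5 = 15.

15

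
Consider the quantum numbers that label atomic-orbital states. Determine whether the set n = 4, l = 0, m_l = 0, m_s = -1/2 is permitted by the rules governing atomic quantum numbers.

n = 4 is a positive integer. l = 0 satisfies 0 ≤ l ≤ n−1 = 3. m_l = 0 lies in the range −l … +l (here 0). m_s = -1/2 is one of ±1/2.
All four constraints are satisfied.

Yes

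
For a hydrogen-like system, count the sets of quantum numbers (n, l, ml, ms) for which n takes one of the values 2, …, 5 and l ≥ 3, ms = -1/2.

Count contributing orbitals for each principal shell:
n=4 → 7; n=5 → 16.
Orbitals: 7 + 16 = 23. With ms fixed to -1/2 there is one state per orbital, so 23 states.

23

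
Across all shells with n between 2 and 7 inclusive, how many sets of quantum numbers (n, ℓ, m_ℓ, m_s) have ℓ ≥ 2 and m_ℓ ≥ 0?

Per-shell orbital counts meeting the constraint:
n=3 → 3; n=4 → 7; n=5 → 12; n=6 → 18; n=7 → 25.
Orbitals: 3 + 7 + 12 + 18 + 25 = 65. Including both spin states (m_s = ±1/2) gives 2 × 65 = 130 states.

130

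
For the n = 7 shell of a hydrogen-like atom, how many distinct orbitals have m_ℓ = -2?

Orbitals with m_ℓ = -2, by ℓ: ℓ=2 → 1; ℓ=3 → 1; ℓ=4 → 1; ℓ=5 → 1; ℓ=6 → 1.
Total orbitals: 1 + 1 + 1 + 1 + 1 = 5.

5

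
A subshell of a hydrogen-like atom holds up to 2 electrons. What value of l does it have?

l = 0 (s)

2(2l+1) = 2 ⇒ 2l+1 = 1 ⇒ l = 0.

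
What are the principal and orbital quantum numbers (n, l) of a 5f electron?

n = 5, l = 3

The leading integer gives n = 5; the letter 'f' means l = 3.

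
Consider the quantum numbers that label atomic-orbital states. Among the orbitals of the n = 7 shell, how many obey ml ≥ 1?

21

Contributions: l=1 → 1; l=2 → 2; l=3 → 3; l=4 → 4; l=5 → 5; l=6 → 6.
Total orbitals: 1 + 2 + 3 + 4 + 5 + 6 = 21.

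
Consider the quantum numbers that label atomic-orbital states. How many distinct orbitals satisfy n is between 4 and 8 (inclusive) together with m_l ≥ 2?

For each n in the range, tally the orbitals obeying m_l ≥ 2:
n=4 → 3; n=5 → 6; n=6 → 10; n=7 → 15; n=8 → 21.
Total orbitals: 3 + 6 + 10 + 15 + 21 = 55.

55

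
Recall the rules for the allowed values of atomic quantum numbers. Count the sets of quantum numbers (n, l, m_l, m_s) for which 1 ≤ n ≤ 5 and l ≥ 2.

76

For each n in the range, tally the orbitals obeying l ≥ 2:
n=3 → 5; n=4 → 12; n=5 → 21.
Orbitals: 5 + 12 + 21 = 38. Including both spin states (m_s = ±1/2) gives 2 × 38 = 76 states.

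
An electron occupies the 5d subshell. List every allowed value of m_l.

-2, -1, 0, 1, 2

The 5d subshell has l = 2, and m_l takes every integer from −l to +l. With l = 2 that gives the 5 values -2, -1, 0, 1, 2.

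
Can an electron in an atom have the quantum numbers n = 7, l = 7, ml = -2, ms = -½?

Not allowed

The orbital quantum number must satisfy 0 ≤ l ≤ n−1. With n = 7 the allowed l values are 0, 1, 2, 3, 4, 5, 6, so l = 7 is out of range.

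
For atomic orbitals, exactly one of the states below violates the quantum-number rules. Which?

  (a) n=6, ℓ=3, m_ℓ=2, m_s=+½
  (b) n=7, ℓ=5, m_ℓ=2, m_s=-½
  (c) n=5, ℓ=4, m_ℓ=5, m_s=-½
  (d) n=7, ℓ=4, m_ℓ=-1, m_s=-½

(c) has |m_ℓ| = 5 > ℓ = 4, violating −ℓ ≤ m_ℓ ≤ ℓ.
The remaining sets (a), (b), (d) satisfy all four rules.

(c)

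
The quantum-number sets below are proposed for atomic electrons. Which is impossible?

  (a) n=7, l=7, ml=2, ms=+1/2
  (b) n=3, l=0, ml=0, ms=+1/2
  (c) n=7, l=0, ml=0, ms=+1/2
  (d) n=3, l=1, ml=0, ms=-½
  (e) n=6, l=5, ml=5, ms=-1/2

(a)

(a) has l = 7 ≥ n = 7, violating 0 ≤ l ≤ n−1.
The remaining sets (b), (c), (d), (e) satisfy all four rules.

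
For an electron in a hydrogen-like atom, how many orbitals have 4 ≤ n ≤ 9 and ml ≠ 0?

For each n in the range, tally the orbitals obeying ml ≠ 0:
n=4 → 12; n=5 → 20; n=6 → 30; n=7 → 42; n=8 → 56; n=9 → 72.
Total orbitals: 12 + 20 + 30 + 42 + 56 + 72 = 232.

232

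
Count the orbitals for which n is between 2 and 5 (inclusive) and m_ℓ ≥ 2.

10

Count contributing orbitals for each principal shell:
n=3 → 1; n=4 → 3; n=5 → 6.
Total orbitals: 1 + 3 + 6 = 10.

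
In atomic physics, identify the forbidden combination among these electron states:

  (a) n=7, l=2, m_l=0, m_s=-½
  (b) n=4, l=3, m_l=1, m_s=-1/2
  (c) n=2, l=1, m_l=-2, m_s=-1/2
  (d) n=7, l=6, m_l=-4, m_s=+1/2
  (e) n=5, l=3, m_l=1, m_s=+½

(c) has |m_l| = 2 > l = 1, violating −l ≤ m_l ≤ l.
The remaining sets (a), (b), (d), (e) satisfy all four rules.

(c)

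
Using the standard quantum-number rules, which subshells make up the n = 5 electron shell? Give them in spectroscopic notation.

For n = 5, l runs from 0 to 4. In spectroscopic notation l = 0,1,2,… ↔ s,p,d,f,g,h,i, so the subshells are 5s, 5p, 5d, 5f, 5g.

5s, 5p, 5d, 5f, 5g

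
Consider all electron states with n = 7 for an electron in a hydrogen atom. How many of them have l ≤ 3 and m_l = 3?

The (l, m_l) pairs meeting l ≤ 3 and m_l = 3 give: l=3 → 1.
Orbitals: 1. Each orbital carries two spin states, so 1 × 2 = 2 states.

2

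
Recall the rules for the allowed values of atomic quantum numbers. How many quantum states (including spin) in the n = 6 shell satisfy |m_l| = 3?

For n = 6, l ranges over 0 … 5.
Per l-value: l=3 → 2; l=4 → 2; l=5 → 2.
Orbitals: 2 + 2 + 2 = 6. Each orbital carries two spin states, so 6 × 2 = 12 states.

12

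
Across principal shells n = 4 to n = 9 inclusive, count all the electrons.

Shell n has n² orbitals: 4²=16 + 5²=25 + 6²=36 + 7²=49 + 8²=64 + 9²=81 = 271 orbitals.
Two spin states per orbital: 2 × 271 = 542 electrons.

542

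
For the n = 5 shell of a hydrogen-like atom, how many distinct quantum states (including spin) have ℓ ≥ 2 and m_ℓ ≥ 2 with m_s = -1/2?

Orbitals with ℓ ≥ 2 and m_ℓ ≥ 2, by ℓ: ℓ=2 → 1; ℓ=3 → 2; ℓ=4 → 3.
Orbitals: 1 + 2 + 3 = 6. With m_s fixed to a single value there is one state per orbital, giving 6 states.

6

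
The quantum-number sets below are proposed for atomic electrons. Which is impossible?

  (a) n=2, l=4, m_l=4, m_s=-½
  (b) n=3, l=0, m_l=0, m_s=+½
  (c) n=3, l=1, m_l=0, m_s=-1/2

(a)

(a) has l = 4 ≥ n = 2, violating 0 ≤ l ≤ n−1.
The remaining sets (b), (c) satisfy all four rules.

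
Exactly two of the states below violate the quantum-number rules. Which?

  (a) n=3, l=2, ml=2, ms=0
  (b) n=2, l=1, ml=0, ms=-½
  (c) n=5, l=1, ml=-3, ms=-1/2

(a) and (c)

(a) has ms = 0, but an electron's spin must be ±1/2.
(c) has |ml| = 3 > l = 1, violating −l ≤ ml ≤ l.
The remaining set (b) satisfies all four rules.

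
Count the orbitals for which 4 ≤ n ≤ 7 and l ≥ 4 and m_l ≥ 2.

22

Work shell by shell — for each n, count the (l, m_l) pairs that satisfy l ≥ 4 and m_l ≥ 2:
n=5 → 3; n=6 → 7; n=7 → 12.
Total orbitals: 3 + 7 + 12 = 22.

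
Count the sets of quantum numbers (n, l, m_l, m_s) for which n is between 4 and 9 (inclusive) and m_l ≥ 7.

Count contributing orbitals for each principal shell:
n=8 → 1; n=9 → 3.
Orbitals: 1 + 3 = 4. Including both spin states (m_s = ±1/2) gives 2 × 4 = 8 states.

8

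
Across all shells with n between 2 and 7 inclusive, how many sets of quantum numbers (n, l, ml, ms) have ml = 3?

Work shell by shell — for each n, count the (l, ml) pairs that satisfy ml = 3:
n=4 → 1; n=5 → 2; n=6 → 3; n=7 → 4.
Orbitals: 1 + 2 + 3 + 4 = 10. Including both spin states (ms = ±1/2) gives 2 × 10 = 20 states.

20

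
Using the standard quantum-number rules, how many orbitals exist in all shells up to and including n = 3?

14

Total orbitals = 1² + 2² + 3² = 14.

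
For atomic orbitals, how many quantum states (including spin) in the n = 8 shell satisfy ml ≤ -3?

Orbitals with ml ≤ -3, by l: l=3 → 1; l=4 → 2; l=5 → 3; l=6 → 4; l=7 → 5.
Orbitals: 1 + 2 + 3 + 4 + 5 = 15. Each orbital carries two spin states, so 15 × 2 = 30 states.

30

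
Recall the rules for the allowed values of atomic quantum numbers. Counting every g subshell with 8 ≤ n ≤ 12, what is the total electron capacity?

90

A g subshell (ℓ = 4) exists for every n ≥ 5, so shells n = 8, 9, 10, 11, 12 each contribute one — 5 subshells.
Since each g subshell holds 2(2·4+1) = 18 electrons, the total is 5 × 18 = 90.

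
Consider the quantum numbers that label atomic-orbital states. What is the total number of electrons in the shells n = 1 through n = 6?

182

Shell n has n² orbitals: 1²=1 + 2²=4 + 3²=9 + 4²=16 + 5²=25 + 6²=36 = 91 orbitals.
Two spin states per orbital: 2 × 91 = 182 electrons.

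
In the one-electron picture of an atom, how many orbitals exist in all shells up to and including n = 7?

Total orbitals = 1² + 2² + 3² + 4² + 5² + 6² + 7² = 140.

140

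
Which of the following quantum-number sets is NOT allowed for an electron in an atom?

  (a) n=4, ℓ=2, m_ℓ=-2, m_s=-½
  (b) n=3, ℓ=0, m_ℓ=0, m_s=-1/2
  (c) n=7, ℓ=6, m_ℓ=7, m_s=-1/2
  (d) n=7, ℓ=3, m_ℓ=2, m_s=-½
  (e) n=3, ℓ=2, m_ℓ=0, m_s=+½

(c)

(c) has |m_ℓ| = 7 > ℓ = 6, violating −ℓ ≤ m_ℓ ≤ ℓ.
The remaining sets (a), (b), (d), (e) satisfy all four rules.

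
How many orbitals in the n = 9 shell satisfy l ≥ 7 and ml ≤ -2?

The n = 9 shell has l = 0 through 8; check each.
Per l-value: l=7 → 6; l=8 → 7.
Total orbitals: 6 + 7 = 13.

13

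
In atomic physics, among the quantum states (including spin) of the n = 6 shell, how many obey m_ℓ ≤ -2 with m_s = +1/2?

10

The n = 6 shell has ℓ = 0 through 5; check each.
Contributions: ℓ=2 → 1; ℓ=3 → 2; ℓ=4 → 3; ℓ=5 → 4.
Orbitals: 1 + 2 + 3 + 4 = 10. With m_s fixed to a single value there is one state per orbital, giving 10 states.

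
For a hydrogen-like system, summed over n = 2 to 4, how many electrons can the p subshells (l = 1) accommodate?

A p subshell (l = 1) exists for every n ≥ 2, so shells n = 2, 3, 4 each contribute one — 3 subshells.
Since each p subshell holds 2(2·1+1) = 6 electrons, the total is 3 × 6 = 18.

18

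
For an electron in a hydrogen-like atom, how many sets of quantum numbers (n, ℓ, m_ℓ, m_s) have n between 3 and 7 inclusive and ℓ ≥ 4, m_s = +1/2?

Treat each shell separately and count matching orbitals:
n=5 → 9; n=6 → 20; n=7 → 33.
Orbitals: 9 + 20 + 33 = 62. With m_s fixed to +1/2 there is one state per orbital, so 62 states.

62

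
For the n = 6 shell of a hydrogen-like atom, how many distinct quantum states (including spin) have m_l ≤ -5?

With n = 6 the allowed l are 0, 1, …, 5.
The (l, m_l) pairs meeting m_l ≤ -5 give: l=5 → 1.
Orbitals: 1. Each orbital carries two spin states, so 1 × 2 = 2 states.

2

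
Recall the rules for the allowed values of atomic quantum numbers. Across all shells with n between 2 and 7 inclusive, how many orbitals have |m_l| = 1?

Work shell by shell — for each n, count the (l, m_l) pairs that satisfy |m_l| = 1:
n=2 → 2; n=3 → 4; n=4 → 6; n=5 → 8; n=6 → 10; n=7 → 12.
Total orbitals: 2 + 4 + 6 + 8 + 10 + 12 = 42.

42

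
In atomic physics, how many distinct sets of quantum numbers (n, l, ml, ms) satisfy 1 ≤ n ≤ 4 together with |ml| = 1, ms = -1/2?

Work shell by shell — for each n, count the (l, ml) pairs that satisfy |ml| = 1:
n=2 → 2; n=3 → 4; n=4 → 6.
Orbitals: 2 + 4 + 6 = 12. With ms fixed to -1/2 there is one state per orbital, so 12 states.

12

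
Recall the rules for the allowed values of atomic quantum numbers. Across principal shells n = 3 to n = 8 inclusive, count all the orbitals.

199

Shell n has n² orbitals: 3²=9 + 4²=16 + 5²=25 + 6²=36 + 7²=49 + 8²=64 = 199 orbitals.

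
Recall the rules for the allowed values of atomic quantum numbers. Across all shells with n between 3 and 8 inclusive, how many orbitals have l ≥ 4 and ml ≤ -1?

50

Work shell by shell — for each n, count the (l, ml) pairs that satisfy l ≥ 4 and ml ≤ -1:
n=5 → 4; n=6 → 9; n=7 → 15; n=8 → 22.
Total orbitals: 4 + 9 + 15 + 22 = 50.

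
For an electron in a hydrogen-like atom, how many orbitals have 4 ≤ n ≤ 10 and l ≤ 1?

Work shell by shell — for each n, count the (l, m_l) pairs that satisfy l ≤ 1:
n=4 → 4; n=5 → 4; n=6 → 4; n=7 → 4; n=8 → 4; n=9 → 4; n=10 → 4.
Total orbitals: 4 + 4 + 4 + 4 + 4 + 4 + 4 = 28.

28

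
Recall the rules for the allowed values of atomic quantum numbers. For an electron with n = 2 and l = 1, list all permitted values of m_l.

m_l takes every integer from −l to +l. With l = 1 that gives the 3 values -1, 0, 1.

-1, 0, 1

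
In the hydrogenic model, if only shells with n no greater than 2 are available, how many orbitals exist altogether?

5

Total orbitals = 1² + 2² = 5.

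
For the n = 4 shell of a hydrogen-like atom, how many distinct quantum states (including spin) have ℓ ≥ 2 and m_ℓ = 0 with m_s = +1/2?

Per ℓ-value: ℓ=2 → 1; ℓ=3 → 1.
Orbitals: 1 + 1 = 2. With m_s fixed to a single value there is one state per orbital, giving 2 states.

2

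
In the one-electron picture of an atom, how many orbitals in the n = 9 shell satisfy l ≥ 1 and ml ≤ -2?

With n = 9 the allowed l are 0, 1, …, 8.
The (l, ml) pairs meeting l ≥ 1 and ml ≤ -2 give: l=2 → 1; l=3 → 2; l=4 → 3; l=5 → 4; l=6 → 5; l=7 → 6; l=8 → 7.
Total orbitals: 1 + 2 + 3 + 4 + 5 + 6 + 7 = 28.

28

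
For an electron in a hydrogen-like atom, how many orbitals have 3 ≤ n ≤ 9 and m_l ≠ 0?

238

For each n in the range, tally the orbitals obeying m_l ≠ 0:
n=3 → 6; n=4 → 12; n=5 → 20; n=6 → 30; n=7 → 42; n=8 → 56; n=9 → 72.
Total orbitals: 6 + 12 + 20 + 30 + 42 + 56 + 72 = 238.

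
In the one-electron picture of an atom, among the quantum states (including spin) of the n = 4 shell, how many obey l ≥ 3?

The n = 4 shell has l = 0 through 3; check each.
Orbitals with l ≥ 3, by l: l=3 → 7.
Orbitals: 7. Each orbital carries two spin states, so 7 × 2 = 14 states.

14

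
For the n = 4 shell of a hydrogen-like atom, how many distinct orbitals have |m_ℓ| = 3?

For n = 4, ℓ ranges over 0 … 3.
Contributions: ℓ=3 → 2.
Total orbitals: 2.

2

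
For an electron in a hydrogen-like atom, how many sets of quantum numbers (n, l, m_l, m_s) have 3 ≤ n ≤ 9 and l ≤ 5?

Per-shell orbital counts meeting the constraint:
n=3 → 9; n=4 → 16; n=5 → 25; n=6 → 36; n=7 → 36; n=8 → 36; n=9 → 36.
Orbitals: 9 + 16 + 25 + 36 + 36 + 36 + 36 = 194. Including both spin states (m_s = ±1/2) gives 2 × 194 = 388 states.

388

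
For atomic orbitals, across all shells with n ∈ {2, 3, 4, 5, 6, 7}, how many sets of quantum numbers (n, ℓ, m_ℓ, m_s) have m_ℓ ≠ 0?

224

Go shell by shell, enumerating (ℓ, m_ℓ) with m_ℓ ≠ 0:
n=2 → 2; n=3 → 6; n=4 → 12; n=5 → 20; n=6 → 30; n=7 → 42.
Orbitals: 2 + 6 + 12 + 20 + 30 + 42 = 112. Including both spin states (m_s = ±1/2) gives 2 × 112 = 224 states.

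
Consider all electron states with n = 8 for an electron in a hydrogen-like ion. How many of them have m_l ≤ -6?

6

Contributions: l=6 → 1; l=7 → 2.
Orbitals: 1 + 2 = 3. Each orbital carries two spin states, so 3 × 2 = 6 states.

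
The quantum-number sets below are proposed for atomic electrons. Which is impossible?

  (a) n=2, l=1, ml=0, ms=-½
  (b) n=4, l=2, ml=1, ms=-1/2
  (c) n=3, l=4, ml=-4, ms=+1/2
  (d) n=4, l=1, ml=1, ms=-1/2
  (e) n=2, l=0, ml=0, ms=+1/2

(c)

(c) has l = 4 ≥ n = 3, violating 0 ≤ l ≤ n−1.
The remaining sets (a), (b), (d), (e) satisfy all four rules.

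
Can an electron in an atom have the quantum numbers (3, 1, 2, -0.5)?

Invalid

The magnetic quantum number must satisfy −l ≤ m_l ≤ l. With l = 1, m_l can only be -1, 0, 1, so m_l = 2 is forbidden.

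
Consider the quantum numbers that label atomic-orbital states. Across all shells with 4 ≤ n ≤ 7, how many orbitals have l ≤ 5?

For each n in the range, tally the orbitals obeying l ≤ 5:
n=4 → 16; n=5 → 25; n=6 → 36; n=7 → 36.
Total orbitals: 16 + 25 + 36 + 36 = 113.

113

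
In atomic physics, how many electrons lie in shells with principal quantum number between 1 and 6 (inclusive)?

Shell n has n² orbitals: 1²=1 + 2²=4 + 3²=9 + 4²=16 + 5²=25 + 6²=36 = 91 orbitals.
Two spin states per orbital: 2 × 91 = 182 electrons.

182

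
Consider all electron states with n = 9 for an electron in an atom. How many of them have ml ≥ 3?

For n = 9, l ranges over 0 … 8.
The (l, ml) pairs meeting ml ≥ 3 give: l=3 → 1; l=4 → 2; l=5 → 3; l=6 → 4; l=7 → 5; l=8 → 6.
Orbitals: 1 + 2 + 3 + 4 + 5 + 6 = 21. Each orbital carries two spin states, so 21 × 2 = 42 states.

42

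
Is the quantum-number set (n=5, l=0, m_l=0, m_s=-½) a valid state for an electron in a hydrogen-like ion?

Allowed

n = 5 is a positive integer. l = 0 satisfies 0 ≤ l ≤ n−1 = 4. m_l = 0 lies in the range −l … +l (here 0). m_s = -1/2 is one of ±1/2.
All four constraints are satisfied.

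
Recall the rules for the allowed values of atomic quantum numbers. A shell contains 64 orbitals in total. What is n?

n² = 64 ⇒ n = 8.

n = 8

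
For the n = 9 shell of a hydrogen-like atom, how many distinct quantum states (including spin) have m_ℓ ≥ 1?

For n = 9, ℓ ranges over 0 … 8.
Contributions: ℓ=1 → 1; ℓ=2 → 2; ℓ=3 → 3; ℓ=4 → 4; ℓ=5 → 5; ℓ=6 → 6; ℓ=7 → 7; ℓ=8 → 8.
Orbitals: 1 + 2 + 3 + 4 + 5 + 6 + 7 + 8 = 36. Each orbital carries two spin states, so 36 × 2 = 72 states.

72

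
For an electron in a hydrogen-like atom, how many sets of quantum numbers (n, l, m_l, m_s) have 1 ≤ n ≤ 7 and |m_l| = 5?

12

For each n in the range, tally the orbitals obeying |m_l| = 5:
n=6 → 2; n=7 → 4.
Orbitals: 2 + 4 = 6. Including both spin states (m_s = ±1/2) gives 2 × 6 = 12 states.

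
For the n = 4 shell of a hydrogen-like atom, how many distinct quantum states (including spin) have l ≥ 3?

14

The n = 4 shell has l = 0 through 3; check each.
Orbitals with l ≥ 3, by l: l=3 → 7.
Orbitals: 7. Each orbital carries two spin states, so 7 × 2 = 14 states.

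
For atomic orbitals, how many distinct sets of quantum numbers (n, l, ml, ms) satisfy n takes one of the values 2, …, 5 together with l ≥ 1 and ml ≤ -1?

Per-shell orbital counts meeting the constraint:
n=2 → 1; n=3 → 3; n=4 → 6; n=5 → 10.
Orbitals: 1 + 3 + 6 + 10 = 20. Including both spin states (ms = ±1/2) gives 2 × 20 = 40 states.

40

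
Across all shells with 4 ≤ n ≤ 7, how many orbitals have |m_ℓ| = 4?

For each n in the range, tally the orbitals obeying |m_ℓ| = 4:
n=5 → 2; n=6 → 4; n=7 → 6.
Total orbitals: 2 + 4 + 6 = 12.

12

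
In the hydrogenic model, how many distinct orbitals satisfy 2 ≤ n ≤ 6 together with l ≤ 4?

Count contributing orbitals for each principal shell:
n=2 → 4; n=3 → 9; n=4 → 16; n=5 → 25; n=6 → 25.
Total orbitals: 4 + 9 + 16 + 25 + 25 = 79.

79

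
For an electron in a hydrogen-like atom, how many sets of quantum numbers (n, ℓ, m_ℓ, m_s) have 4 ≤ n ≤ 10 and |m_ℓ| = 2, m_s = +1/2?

Work shell by shell — for each n, count the (ℓ, m_ℓ) pairs that satisfy |m_ℓ| = 2:
n=4 → 4; n=5 → 6; n=6 → 8; n=7 → 10; n=8 → 12; n=9 → 14; n=10 → 16.
Orbitals: 4 + 6 + 8 + 10 + 12 + 14 + 16 = 70. With m_s fixed to +1/2 there is one state per orbital, so 70 states.

70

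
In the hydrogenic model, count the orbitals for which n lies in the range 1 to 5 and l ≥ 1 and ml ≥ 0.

30

Count contributing orbitals for each principal shell:
n=2 → 2; n=3 → 5; n=4 → 9; n=5 → 14.
Total orbitals: 2 + 5 + 9 + 14 = 30.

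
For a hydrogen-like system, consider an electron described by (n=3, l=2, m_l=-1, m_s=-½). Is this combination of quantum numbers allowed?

n = 3 is a positive integer. l = 2 satisfies 0 ≤ l ≤ n−1 = 2. m_l = -1 lies in the range −l … +l (here −2 … 2). m_s = -1/2 is one of ±1/2.
All four constraints are satisfied.

Valid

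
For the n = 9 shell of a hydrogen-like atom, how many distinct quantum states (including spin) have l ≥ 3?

Per l-value: l=3 → 7; l=4 → 9; l=5 → 11; l=6 → 13; l=7 → 15; l=8 → 17.
Orbitals: 7 + 9 + 11 + 13 + 15 + 17 = 72. Each orbital carries two spin states, so 72 × 2 = 144 states.

144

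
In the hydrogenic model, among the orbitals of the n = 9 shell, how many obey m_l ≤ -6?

6

Go through l = 0, …, 8 (the values permitted for n = 9).
The (l, m_l) pairs meeting m_l ≤ -6 give: l=6 → 1; l=7 → 2; l=8 → 3.
Total orbitals: 1 + 2 + 3 = 6.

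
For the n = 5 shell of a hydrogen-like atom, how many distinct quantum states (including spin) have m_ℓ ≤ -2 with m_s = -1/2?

The n = 5 shell has ℓ = 0 through 4; check each.
The (ℓ, m_ℓ) pairs meeting m_ℓ ≤ -2 give: ℓ=2 → 1; ℓ=3 → 2; ℓ=4 → 3.
Orbitals: 1 + 2 + 3 = 6. With m_s fixed to a single value there is one state per orbital, giving 6 states.

6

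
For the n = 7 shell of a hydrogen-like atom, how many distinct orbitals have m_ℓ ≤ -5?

3

The n = 7 shell has ℓ = 0 through 6; check each.
Per ℓ-value: ℓ=5 → 1; ℓ=6 → 2.
Total orbitals: 1 + 2 = 3.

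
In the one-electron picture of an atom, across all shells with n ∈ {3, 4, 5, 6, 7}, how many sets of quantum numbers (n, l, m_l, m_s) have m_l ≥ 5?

Treat each shell separately and count matching orbitals:
n=6 → 1; n=7 → 3.
Orbitals: 1 + 3 = 4. Including both spin states (m_s = ±1/2) gives 2 × 4 = 8 states.

8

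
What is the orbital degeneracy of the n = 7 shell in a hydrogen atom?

49

The n = 7 shell contains n² = 7² = 49 orbitals.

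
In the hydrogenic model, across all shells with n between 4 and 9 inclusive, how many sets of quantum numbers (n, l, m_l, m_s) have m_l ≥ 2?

166

Treat each shell separately and count matching orbitals:
n=4 → 3; n=5 → 6; n=6 → 10; n=7 → 15; n=8 → 21; n=9 → 28.
Orbitals: 3 + 6 + 10 + 15 + 21 + 28 = 83. Including both spin states (m_s = ±1/2) gives 2 × 83 = 166 states.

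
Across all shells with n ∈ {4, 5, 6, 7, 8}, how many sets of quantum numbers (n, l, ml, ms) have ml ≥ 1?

Per-shell orbital counts meeting the constraint:
n=4 → 6; n=5 → 10; n=6 → 15; n=7 → 21; n=8 → 28.
Orbitals: 6 + 10 + 15 + 21 + 28 = 80. Including both spin states (ms = ±1/2) gives 2 × 80 = 160 states.

160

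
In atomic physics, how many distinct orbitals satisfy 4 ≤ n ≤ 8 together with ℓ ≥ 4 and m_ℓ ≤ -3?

30

Per-shell orbital counts meeting the constraint:
n=5 → 2; n=6 → 5; n=7 → 9; n=8 → 14.
Total orbitals: 2 + 5 + 9 + 14 = 30.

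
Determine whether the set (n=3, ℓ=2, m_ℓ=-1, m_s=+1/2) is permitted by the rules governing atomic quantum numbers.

n = 3 is a positive integer. ℓ = 2 satisfies 0 ≤ ℓ ≤ n−1 = 2. m_ℓ = -1 lies in the range −ℓ … +ℓ (here −2 … 2). m_s = +1/2 is one of ±1/2.
All four constraints are satisfied.

Valid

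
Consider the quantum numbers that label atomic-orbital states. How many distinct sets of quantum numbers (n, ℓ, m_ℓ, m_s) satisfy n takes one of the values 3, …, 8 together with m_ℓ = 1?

54

Count contributing orbitals for each principal shell:
n=3 → 2; n=4 → 3; n=5 → 4; n=6 → 5; n=7 → 6; n=8 → 7.
Orbitals: 2 + 3 + 4 + 5 + 6 + 7 = 27. Including both spin states (m_s = ±1/2) gives 2 × 27 = 54 states.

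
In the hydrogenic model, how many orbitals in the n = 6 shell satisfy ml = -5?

1

Go through l = 0, …, 5 (the values permitted for n = 6).
Orbitals with ml = -5, by l: l=5 → 1.
Total orbitals: 1.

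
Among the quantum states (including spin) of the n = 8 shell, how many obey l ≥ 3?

For n = 8, l ranges over 0 … 7.
Per l-value: l=3 → 7; l=4 → 9; l=5 → 11; l=6 → 13; l=7 → 15.
Orbitals: 7 + 9 + 11 + 13 + 15 = 55. Each orbital carries two spin states, so 55 × 2 = 110 states.

110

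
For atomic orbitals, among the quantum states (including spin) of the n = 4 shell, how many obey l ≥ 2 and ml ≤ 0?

Go through l = 0, …, 3 (the values permitted for n = 4).
Contributions: l=2 → 3; l=3 → 4.
Orbitals: 3 + 4 = 7. Each orbital carries two spin states, so 7 × 2 = 14 states.

14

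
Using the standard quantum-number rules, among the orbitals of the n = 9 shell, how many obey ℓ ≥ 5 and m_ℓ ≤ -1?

26

The n = 9 shell has ℓ = 0 through 8; check each.
The (ℓ, m_ℓ) pairs meeting ℓ ≥ 5 and m_ℓ ≤ -1 give: ℓ=5 → 5; ℓ=6 → 6; ℓ=7 → 7; ℓ=8 → 8.
Total orbitals: 5 + 6 + 7 + 8 = 26.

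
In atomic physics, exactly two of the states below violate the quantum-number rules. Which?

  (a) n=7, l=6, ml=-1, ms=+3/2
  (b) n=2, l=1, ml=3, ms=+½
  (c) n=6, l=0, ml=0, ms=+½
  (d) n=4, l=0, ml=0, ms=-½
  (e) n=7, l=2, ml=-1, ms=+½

(a) and (b)

(a) has ms = +3/2, but an electron's spin must be ±1/2.
(b) has |ml| = 3 > l = 1, violating −l ≤ ml ≤ l.
The remaining sets (c), (d), (e) satisfy all four rules.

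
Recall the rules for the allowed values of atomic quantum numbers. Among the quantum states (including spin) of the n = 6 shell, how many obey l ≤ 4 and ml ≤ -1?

With n = 6 the allowed l are 0, 1, …, 5.
Orbitals with l ≤ 4 and ml ≤ -1, by l: l=1 → 1; l=2 → 2; l=3 → 3; l=4 → 4.
Orbitals: 1 + 2 + 3 + 4 = 10. Each orbital carries two spin states, so 10 × 2 = 20 states.

20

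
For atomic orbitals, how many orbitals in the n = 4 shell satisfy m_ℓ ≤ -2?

3

The n = 4 shell has ℓ = 0 through 3; check each.
Contributions: ℓ=2 → 1; ℓ=3 → 2.
Total orbitals: 1 + 2 = 3.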